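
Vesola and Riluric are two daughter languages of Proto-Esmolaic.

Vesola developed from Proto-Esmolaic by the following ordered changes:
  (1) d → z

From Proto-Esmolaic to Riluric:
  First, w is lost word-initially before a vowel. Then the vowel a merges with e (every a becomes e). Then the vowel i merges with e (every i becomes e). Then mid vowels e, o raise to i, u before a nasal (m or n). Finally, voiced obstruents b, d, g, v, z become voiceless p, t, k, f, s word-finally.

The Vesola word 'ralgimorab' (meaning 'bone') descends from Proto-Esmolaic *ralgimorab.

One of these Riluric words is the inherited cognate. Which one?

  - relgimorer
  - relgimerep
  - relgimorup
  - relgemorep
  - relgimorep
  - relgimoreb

relgimorep

Riluric: *ralgimorab > relgimoreb > relgemoreb > relgimoreb > relgimorep  (by vowel merger, vowel merger, pre-nasal raising, final devoicing)
Among the options, 'relgimorep' alone shows every Riluric change applied in order.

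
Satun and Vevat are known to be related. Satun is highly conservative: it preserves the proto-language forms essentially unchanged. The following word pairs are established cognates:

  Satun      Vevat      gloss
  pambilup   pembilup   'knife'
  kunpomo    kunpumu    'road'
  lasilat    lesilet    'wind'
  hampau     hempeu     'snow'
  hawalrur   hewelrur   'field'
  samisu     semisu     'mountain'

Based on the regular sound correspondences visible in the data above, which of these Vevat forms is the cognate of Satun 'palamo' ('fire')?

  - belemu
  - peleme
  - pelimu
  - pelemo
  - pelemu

lasilat ~ lesilet, hawalrur ~ hewelrur — Satun a corresponds to Vevat e after a consonant, before a consonant other than r, m, n, p, b, f, v.
pambilup ~ pembilup, hampau ~ hempeu — Satun a corresponds to Vevat e after a consonant, before a nasal.
kunpomo ~ kunpumu — Satun o corresponds to Vevat u word-finally.
Applying these to Satun 'palamo':
  palamo → pelamo   (a→e after a consonant, before a consonant other than r, m, n, p, b, f, v)
  pelamo → pelemo   (a→e after a consonant, before a nasal)
  pelemo → pelemu   (o→u word-finally)
So the Vevat cognate is 'pelemu'.

pelemu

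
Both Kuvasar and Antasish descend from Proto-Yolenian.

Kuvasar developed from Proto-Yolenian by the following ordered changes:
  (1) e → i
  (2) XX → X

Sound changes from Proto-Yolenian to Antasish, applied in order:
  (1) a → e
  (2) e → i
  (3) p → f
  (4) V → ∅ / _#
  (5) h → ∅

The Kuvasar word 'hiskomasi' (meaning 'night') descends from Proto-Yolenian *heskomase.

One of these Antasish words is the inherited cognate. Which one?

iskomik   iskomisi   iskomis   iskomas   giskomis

Antasish: *heskomase > heskomese > hiskomisi > hiskomis > iskomis  (by vowel merger, vowel merger, apocope, h-loss)
Only 'iskomis' matches the regular Antasish development of *heskomase.

iskomis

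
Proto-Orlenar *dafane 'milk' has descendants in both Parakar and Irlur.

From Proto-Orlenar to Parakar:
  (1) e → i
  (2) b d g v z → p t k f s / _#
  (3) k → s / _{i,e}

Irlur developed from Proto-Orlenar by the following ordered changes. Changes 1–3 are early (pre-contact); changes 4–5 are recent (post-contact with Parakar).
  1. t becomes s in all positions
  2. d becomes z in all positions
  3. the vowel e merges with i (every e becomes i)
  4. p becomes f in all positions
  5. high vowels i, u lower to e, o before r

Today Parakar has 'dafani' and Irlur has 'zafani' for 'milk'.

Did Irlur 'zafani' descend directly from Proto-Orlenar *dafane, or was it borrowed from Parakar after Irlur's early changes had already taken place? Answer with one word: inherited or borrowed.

inherited

If inherited, *dafane would pass through all of Irlur's changes:
Irlur: *dafane
  dafane (rule 1 does not apply)
  dafane → zafane   [unconditioned shift]
  zafane → zafani   [vowel merger]
  zafani (rule 4 does not apply)
  zafani (rule 5 does not apply)
  giving Irlur zafani.
If borrowed from Parakar 'dafani' after the early changes, it would undergo only the recent ones:
  rule 4 (unconditioned shift): no change (dafani)
  rule 5 (pre-rhotic lowering): no change (dafani)
  ⇒ as a loan: dafani
Irlur 'zafani' matches the inherited outcome exactly, so it is an inherited cognate, not a loan.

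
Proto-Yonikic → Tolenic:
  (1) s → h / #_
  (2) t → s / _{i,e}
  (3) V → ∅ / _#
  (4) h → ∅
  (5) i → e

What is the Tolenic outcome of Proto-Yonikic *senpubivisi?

enpubeves

Tolenic: start from *senpubivisi.
  rule 1 (debuccalisation): senpubivisi → henpubivisi
  rule 2: no change — henpubivisi
  rule 3 (apocope): henpubivisi → henpubivis
  rule 4 (h-loss): henpubivis → enpubivis
  rule 5 (vowel merger): enpubivis → enpubeves
  ⇒ Tolenic enpubeves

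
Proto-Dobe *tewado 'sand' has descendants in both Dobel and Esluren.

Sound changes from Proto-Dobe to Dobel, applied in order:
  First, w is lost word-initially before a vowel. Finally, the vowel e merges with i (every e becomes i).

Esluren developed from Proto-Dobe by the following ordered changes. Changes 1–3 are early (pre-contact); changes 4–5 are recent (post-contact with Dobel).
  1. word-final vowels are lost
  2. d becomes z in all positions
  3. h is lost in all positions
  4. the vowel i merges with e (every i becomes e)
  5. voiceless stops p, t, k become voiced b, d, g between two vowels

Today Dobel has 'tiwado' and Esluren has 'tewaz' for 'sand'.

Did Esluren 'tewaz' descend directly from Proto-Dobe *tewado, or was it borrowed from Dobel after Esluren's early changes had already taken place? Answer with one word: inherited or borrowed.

If inherited, *tewado would pass through all of Esluren's changes:
Esluren: *tewado > tewad > tewaz  (by apocope, unconditioned shift)
If borrowed from Dobel 'tiwado' after the early changes, it would undergo only the recent ones:
  rule 4 (vowel merger): tiwado → tewado
  rule 5 (intervocalic voicing): no change (tewado)
  ⇒ as a loan: tewado
Esluren 'tewaz' matches the inherited outcome exactly, so it is an inherited cognate, not a loan.

inherited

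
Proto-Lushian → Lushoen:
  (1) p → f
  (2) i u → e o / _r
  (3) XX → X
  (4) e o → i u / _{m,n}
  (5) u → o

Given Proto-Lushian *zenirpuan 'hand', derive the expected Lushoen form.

zinerfoan

Lushoen: start from *zenirpuan.
  rule 1 (unconditioned shift): zenirpuan → zenirfuan
  rule 2 (pre-rhotic lowering): zenirfuan → zenerfuan
  rule 3: no change — zenerfuan
  rule 4 (pre-nasal raising): zenerfuan → zinerfuan
  rule 5 (vowel merger): zinerfuan → zinerfoan
  ⇒ Lushoen zinerfoan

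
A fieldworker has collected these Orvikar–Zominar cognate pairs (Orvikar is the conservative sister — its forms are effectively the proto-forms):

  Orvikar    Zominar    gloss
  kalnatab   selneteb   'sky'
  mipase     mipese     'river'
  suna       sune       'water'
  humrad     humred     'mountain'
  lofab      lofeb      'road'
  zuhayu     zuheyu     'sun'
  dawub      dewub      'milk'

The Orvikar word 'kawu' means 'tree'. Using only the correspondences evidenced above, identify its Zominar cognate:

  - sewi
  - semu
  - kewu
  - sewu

sewu

kalnatab ~ selneteb — Orvikar k corresponds to Zominar s word-initially before a back vowel.
kalnatab ~ selneteb, mipase ~ mipese — Orvikar a corresponds to Zominar e after a consonant, before a consonant other than r, m, n, p, b, f, v.
Applying these to Orvikar 'kawu':
  kawu → sawu   (k→s word-initially before a back vowel)
  sawu → sewu   (a→e after a consonant, before a consonant other than r, m, n, p, b, f, v)
So the Zominar cognate is 'sewu'.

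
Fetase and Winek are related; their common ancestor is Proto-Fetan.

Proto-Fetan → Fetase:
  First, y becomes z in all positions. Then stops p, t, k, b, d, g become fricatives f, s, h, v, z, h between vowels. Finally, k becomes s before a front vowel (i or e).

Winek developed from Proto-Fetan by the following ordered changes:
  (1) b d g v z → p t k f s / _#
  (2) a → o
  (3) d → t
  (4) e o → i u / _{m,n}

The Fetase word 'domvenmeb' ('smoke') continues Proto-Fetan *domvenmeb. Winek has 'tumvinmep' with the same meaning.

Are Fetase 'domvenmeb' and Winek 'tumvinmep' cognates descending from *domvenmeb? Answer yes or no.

Derive the expected Winek reflex of *domvenmeb:
Winek: *domvenmeb > domvenmep > tomvenmep > tumvinmep  (by final devoicing, unconditioned shift, pre-nasal raising)
Winek 'tumvinmep' matches the regular reflex exactly, so the pair is cognate.

yes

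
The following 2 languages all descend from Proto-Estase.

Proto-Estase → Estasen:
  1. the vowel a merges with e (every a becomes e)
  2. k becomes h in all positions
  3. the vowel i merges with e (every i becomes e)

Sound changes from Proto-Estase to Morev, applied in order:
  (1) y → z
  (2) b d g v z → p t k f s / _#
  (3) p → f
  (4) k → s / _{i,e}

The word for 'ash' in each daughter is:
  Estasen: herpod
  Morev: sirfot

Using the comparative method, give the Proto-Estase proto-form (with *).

*kirpod

Position 2: Estasen has e, Morev has i. Morev preserves i here (none of its changes turn any other segment into i), so the proto-segment is *i.
Position 6: Estasen has d, Morev has t. Estasen preserves d here (none of its changes turn any other segment into d), so the proto-segment is *d.
Continuing position by position gives *kirpod; check it forward:
Estasen: start from *kirpod.
  rule 1: no change — kirpod
  rule 2 (unconditioned shift): kirpod → hirpod
  rule 3 (vowel merger): hirpod → herpod
  ⇒ Estasen herpod
Morev: *kirpod
  kirpod (rule 1 does not apply)
  kirpod → kirpot   [final devoicing]
  kirpot → kirfot   [unconditioned shift]
  kirfot → sirfot   [palatalisation]
  giving Morev sirfot.
Only *kirpod yields all of Estasen herpod, Morev sirfot.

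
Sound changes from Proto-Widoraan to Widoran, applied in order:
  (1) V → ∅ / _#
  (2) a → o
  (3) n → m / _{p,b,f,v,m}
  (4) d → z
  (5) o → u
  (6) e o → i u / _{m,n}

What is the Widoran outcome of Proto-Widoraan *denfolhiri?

Widoran: *denfolhiri
  denfolhiri → denfolhir   [apocope]
  denfolhir (rule 2 does not apply)
  denfolhir → demfolhir   [nasal place assimilation]
  demfolhir → zemfolhir   [unconditioned shift]
  zemfolhir → zemfulhir   [vowel merger]
  zemfulhir → zimfulhir   [pre-nasal raising]
  giving Widoran zimfulhir.

zimfulhir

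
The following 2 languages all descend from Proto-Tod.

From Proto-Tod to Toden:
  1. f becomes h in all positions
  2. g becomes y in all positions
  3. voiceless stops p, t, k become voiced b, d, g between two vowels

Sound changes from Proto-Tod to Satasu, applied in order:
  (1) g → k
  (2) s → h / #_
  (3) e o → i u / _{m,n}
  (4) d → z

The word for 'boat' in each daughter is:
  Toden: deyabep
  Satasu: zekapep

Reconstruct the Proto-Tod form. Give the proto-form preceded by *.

*degapep

Position 3: Toden has y, Satasu has k. Taking the neighbouring segments as reconstructed: Toden y could go back to *g or *y; Satasu k could go back to *k or *g — the one source consistent with every daughter is *g.
Position 5: Toden has b, Satasu has p. Satasu preserves p here (none of its changes turn any other segment into p), so the proto-segment is *p.
This points to *degapep. Verify forward in each daughter:
Toden: *degapep > deyapep > deyabep  (by unconditioned shift, intervocalic voicing)
Satasu: *degapep > dekapep > zekapep  (by unconditioned shift, unconditioned shift)
No other proto-form is consistent with every reflex, so the reconstruction is *degapep.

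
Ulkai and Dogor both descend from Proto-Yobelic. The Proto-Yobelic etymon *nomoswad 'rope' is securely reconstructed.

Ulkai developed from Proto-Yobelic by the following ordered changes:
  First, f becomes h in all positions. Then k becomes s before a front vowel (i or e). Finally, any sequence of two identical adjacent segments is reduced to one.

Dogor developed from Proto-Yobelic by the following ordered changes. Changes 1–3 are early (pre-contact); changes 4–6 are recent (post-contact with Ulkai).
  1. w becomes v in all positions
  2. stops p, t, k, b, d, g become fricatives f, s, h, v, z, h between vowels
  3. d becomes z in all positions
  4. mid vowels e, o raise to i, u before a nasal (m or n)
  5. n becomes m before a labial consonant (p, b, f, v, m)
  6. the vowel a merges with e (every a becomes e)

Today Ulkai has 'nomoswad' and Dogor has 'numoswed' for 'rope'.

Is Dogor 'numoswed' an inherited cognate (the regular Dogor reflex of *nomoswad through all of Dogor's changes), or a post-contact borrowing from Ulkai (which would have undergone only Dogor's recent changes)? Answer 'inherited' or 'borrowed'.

If inherited, *nomoswad would pass through all of Dogor's changes:
Dogor: *nomoswad > nomosvad > nomosvaz > numosvaz > numosvez  (by unconditioned shift, unconditioned shift, pre-nasal raising, vowel merger)
If borrowed from Ulkai 'nomoswad' after the early changes, it would undergo only the recent ones:
  rule 4 (pre-nasal raising): nomoswad → numoswad
  rule 5 (nasal place assimilation): no change (numoswad)
  rule 6 (vowel merger): numoswad → numoswed
  ⇒ as a loan: numoswed
Dogor 'numoswed' matches the loan outcome 'numoswed', not the inherited 'numosvez' — it skipped the early Dogor changes, so it was borrowed from Ulkai.

borrowed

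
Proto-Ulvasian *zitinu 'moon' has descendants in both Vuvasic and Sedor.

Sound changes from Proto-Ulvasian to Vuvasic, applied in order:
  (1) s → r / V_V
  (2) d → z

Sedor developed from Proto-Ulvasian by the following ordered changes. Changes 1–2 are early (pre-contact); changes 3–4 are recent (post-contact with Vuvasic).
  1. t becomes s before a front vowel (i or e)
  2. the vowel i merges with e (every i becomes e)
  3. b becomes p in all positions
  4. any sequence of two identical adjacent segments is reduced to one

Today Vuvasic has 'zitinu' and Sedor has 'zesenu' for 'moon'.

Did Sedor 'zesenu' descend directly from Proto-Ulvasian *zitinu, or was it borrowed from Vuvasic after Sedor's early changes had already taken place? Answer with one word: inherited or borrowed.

If inherited, *zitinu would pass through all of Sedor's changes:
Sedor: start from *zitinu.
  rule 1 (palatalisation): zitinu → zisinu
  rule 2 (vowel merger): zisinu → zesenu
  rule 3: no change — zesenu
  rule 4: no change — zesenu
  ⇒ Sedor zesenu
If borrowed from Vuvasic 'zitinu' after the early changes, it would undergo only the recent ones:
  rule 3 (unconditioned shift): no change (zitinu)
  rule 4 (degemination): no change (zitinu)
  ⇒ as a loan: zitinu
Sedor 'zesenu' matches the inherited outcome exactly, so it is an inherited cognate, not a loan.

inherited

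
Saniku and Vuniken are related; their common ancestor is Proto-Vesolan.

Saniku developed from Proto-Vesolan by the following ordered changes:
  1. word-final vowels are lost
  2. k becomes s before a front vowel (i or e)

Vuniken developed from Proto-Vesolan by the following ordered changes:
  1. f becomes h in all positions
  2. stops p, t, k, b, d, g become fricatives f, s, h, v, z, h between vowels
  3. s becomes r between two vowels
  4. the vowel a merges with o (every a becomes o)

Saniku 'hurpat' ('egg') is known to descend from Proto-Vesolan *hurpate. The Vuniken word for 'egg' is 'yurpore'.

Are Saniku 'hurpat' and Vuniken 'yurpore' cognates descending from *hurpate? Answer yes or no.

no

Derive the expected Vuniken reflex of *hurpate:
Vuniken: *hurpate > hurpase > hurpare > hurpore  (by intervocalic lenition, rhotacism, vowel merger)
The regular Vuniken reflex would be 'hurpore', but the attested form is 'yurpore'. The correspondence is irregular, so they are not cognates (the Vuniken form has a different source).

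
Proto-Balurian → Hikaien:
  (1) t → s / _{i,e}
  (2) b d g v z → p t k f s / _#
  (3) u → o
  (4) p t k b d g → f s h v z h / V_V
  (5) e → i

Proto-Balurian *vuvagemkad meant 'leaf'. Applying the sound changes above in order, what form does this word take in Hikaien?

vovahimkat

Hikaien: *vuvagemkad
  vuvagemkad (rule 1 does not apply)
  vuvagemkad → vuvagemkat   [final devoicing]
  vuvagemkat → vovagemkat   [vowel merger]
  vovagemkat → vovahemkat   [intervocalic lenition]
  vovahemkat → vovahimkat   [vowel merger]
  giving Hikaien vovahimkat.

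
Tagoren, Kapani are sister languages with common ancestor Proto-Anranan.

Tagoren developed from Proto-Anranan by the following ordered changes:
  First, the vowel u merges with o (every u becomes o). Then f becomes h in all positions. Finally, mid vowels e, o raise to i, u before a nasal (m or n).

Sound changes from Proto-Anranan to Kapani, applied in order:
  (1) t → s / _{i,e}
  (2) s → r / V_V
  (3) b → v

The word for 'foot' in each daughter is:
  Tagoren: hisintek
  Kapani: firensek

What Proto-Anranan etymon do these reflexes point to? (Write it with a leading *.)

*fisentek

Position 1: Tagoren has h, Kapani has f. Kapani preserves f here (none of its changes turn any other segment into f), so the proto-segment is *f.
Position 4: Tagoren has i, Kapani has e. Kapani preserves e here (none of its changes turn any other segment into e), so the proto-segment is *e.
Verify the candidate proto-form against each daughter:
Tagoren: *fisentek
  fisentek (rule 1 does not apply)
  fisentek → hisentek   [unconditioned shift]
  hisentek → hisintek   [pre-nasal raising]
  giving Tagoren hisintek.
Kapani: start from *fisentek.
  rule 1 (palatalisation): fisentek → fisensek
  rule 2 (rhotacism): fisensek → firensek
  rule 3: no change — firensek
  ⇒ Kapani firensek
Only *fisentek yields all of Tagoren hisintek, Kapani firensek.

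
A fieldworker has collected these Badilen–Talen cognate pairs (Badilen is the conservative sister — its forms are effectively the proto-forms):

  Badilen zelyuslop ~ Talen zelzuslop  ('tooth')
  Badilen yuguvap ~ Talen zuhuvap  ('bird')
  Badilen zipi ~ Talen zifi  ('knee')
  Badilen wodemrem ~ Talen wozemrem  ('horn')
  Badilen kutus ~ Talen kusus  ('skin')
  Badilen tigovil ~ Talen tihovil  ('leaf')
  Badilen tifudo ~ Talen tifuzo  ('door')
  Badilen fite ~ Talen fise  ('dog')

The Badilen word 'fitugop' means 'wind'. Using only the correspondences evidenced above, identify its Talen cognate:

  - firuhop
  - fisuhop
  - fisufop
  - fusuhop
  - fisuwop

kutus ~ kusus — Badilen t corresponds to Talen s between vowels (before a back vowel).
tigovil ~ tihovil — Badilen g corresponds to Talen h between vowels (before a back vowel).
Applying these to Badilen 'fitugop':
  fitugop → fisugop   (t→s between vowels (before a back vowel))
  fisugop → fisuhop   (g→h between vowels (before a back vowel))
So the Talen cognate is 'fisuhop'.

fisuhop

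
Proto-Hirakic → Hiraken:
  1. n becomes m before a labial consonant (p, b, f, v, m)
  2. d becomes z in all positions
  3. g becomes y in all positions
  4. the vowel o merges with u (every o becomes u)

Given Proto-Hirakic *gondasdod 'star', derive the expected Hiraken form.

yunzaszuz

Hiraken: start from *gondasdod.
  rule 1: no change — gondasdod
  rule 2 (unconditioned shift): gondasdod → gonzaszoz
  rule 3 (unconditioned shift): gonzaszoz → yonzaszoz
  rule 4 (vowel merger): yonzaszoz → yunzaszuz
  ⇒ Hiraken yunzaszuz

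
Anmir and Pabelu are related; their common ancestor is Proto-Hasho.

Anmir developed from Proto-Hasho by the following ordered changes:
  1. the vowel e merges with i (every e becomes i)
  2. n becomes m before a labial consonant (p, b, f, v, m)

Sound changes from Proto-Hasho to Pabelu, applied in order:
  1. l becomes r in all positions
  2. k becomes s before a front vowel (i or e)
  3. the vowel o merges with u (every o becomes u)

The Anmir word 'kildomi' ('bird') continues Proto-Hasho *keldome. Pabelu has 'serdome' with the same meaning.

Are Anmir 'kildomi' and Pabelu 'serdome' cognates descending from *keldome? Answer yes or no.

Derive the expected Pabelu reflex of *keldome:
Pabelu: start from *keldome.
  rule 1 (unconditioned shift): keldome → kerdome
  rule 2 (palatalisation): kerdome → serdome
  rule 3 (vowel merger): serdome → serdume
  ⇒ Pabelu serdume
The regular Pabelu reflex would be 'serdume', but the attested form is 'serdome'. The correspondence is irregular, so they are not cognates (the Pabelu form has a different source).

no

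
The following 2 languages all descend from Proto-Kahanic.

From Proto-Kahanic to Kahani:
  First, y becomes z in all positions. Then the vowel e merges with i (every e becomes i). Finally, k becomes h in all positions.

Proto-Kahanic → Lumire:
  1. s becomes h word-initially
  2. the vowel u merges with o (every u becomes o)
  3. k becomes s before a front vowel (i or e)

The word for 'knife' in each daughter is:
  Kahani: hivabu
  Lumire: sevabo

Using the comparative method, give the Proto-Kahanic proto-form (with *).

*kevabu

Position 6: Kahani has u, Lumire has o. Kahani preserves u here (none of its changes turn any other segment into u), so the proto-segment is *u.
Position 1: Kahani has h, Lumire has s. Taking the neighbouring segments as reconstructed: Kahani h could go back to *k or *h; Lumire s can only go back to *k — the one source consistent with every daughter is *k.
Verify the candidate proto-form against each daughter:
Kahani: *kevabu > kivabu > hivabu  (by vowel merger, unconditioned shift)
Lumire: *kevabu
  kevabu (rule 1 does not apply)
  kevabu → kevabo   [vowel merger]
  kevabo → sevabo   [palatalisation]
  giving Lumire sevabo.
*kevabu is the unique common source.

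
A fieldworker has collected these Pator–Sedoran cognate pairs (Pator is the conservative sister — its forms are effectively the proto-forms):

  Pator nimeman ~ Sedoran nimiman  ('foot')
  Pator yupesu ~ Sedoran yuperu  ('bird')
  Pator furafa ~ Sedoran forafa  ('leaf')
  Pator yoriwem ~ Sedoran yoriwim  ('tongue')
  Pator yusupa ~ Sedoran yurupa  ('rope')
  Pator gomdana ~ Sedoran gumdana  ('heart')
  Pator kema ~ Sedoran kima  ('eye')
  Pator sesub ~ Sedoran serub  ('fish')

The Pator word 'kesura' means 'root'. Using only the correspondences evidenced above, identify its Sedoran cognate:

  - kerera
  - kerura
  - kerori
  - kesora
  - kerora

yupesu ~ yuperu, yusupa ~ yurupa — Pator s corresponds to Sedoran r between vowels (before a back vowel).
furafa ~ forafa — Pator u corresponds to Sedoran o after a consonant, before r.
Applying these to Pator 'kesura':
  kesura → kerura   (s→r between vowels (before a back vowel))
  kerura → kerora   (u→o after a consonant, before r)
So the Sedoran cognate is 'kerora'.

kerora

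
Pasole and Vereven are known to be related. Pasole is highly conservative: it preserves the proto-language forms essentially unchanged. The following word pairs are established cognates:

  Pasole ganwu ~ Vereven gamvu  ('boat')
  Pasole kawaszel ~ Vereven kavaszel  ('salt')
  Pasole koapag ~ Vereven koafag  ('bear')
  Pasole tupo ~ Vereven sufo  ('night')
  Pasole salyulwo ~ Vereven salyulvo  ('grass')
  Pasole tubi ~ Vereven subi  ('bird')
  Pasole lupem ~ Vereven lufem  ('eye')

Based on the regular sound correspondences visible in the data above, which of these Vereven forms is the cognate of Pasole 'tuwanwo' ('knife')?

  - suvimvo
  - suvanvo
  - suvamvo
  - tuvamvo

suvamvo

tupo ~ sufo, tubi ~ subi — Pasole t corresponds to Vereven s word-initially before a back vowel.
kawaszel ~ kavaszel — Pasole w corresponds to Vereven v between vowels (before a back vowel).
ganwu ~ gamvu — Pasole n corresponds to Vereven m after a vowel, before a consonant other than r, m, n, p, b, f, v.
salyulwo ~ salyulvo — Pasole w corresponds to Vereven v after a consonant, before a back vowel.
Applying these to Pasole 'tuwanwo':
  tuwanwo → suwanwo   (t→s word-initially before a back vowel)
  suwanwo → suvanwo   (w→v between vowels (before a back vowel))
  suvanwo → suvamwo   (n→m after a vowel, before a consonant other than r, m, n, p, b, f, v)
  suvamwo → suvamvo   (w→v after a consonant, before a back vowel)
So the Vereven cognate is 'suvamvo'.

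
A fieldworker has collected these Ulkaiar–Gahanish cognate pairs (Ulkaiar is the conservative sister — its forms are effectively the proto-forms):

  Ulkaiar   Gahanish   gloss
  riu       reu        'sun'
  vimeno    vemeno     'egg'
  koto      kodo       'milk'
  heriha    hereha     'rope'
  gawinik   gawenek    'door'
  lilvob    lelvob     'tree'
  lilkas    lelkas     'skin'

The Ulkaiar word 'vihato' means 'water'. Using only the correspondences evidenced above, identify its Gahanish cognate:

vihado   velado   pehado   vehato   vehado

heriha ~ hereha, gawinik ~ gawenek — Ulkaiar i corresponds to Gahanish e after a consonant, before a consonant other than r, m, n, p, b, f, v.
koto ~ kodo — Ulkaiar t corresponds to Gahanish d between vowels (before a back vowel).
Applying these to Ulkaiar 'vihato':
  vihato → vehato   (i→e after a consonant, before a consonant other than r, m, n, p, b, f, v)
  vehato → vehado   (t→d between vowels (before a back vowel))
So the Gahanish cognate is 'vehado'.

vehado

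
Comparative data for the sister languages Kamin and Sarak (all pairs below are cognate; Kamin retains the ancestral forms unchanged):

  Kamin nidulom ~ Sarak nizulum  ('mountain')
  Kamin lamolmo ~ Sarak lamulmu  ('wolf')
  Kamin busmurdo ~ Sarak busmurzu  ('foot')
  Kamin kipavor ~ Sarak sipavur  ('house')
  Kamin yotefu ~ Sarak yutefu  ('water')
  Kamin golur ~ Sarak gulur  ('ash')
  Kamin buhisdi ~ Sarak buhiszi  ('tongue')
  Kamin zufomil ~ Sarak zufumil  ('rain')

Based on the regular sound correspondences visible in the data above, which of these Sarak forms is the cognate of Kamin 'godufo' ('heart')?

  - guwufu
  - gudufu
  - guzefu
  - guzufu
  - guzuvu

guzufu

lamolmo ~ lamulmu, yotefu ~ yutefu — Kamin o corresponds to Sarak u after a consonant, before a consonant other than r, m, n, p, b, f, v.
nidulom ~ nizulum — Kamin d corresponds to Sarak z between vowels (before a back vowel).
lamolmo ~ lamulmu, busmurdo ~ busmurzu — Kamin o corresponds to Sarak u word-finally.
Applying these to Kamin 'godufo':
  godufo → gudufo   (o→u after a consonant, before a consonant other than r, m, n, p, b, f, v)
  gudufo → guzufo   (d→z between vowels (before a back vowel))
  guzufo → guzufu   (o→u word-finally)
So the Sarak cognate is 'guzufu'.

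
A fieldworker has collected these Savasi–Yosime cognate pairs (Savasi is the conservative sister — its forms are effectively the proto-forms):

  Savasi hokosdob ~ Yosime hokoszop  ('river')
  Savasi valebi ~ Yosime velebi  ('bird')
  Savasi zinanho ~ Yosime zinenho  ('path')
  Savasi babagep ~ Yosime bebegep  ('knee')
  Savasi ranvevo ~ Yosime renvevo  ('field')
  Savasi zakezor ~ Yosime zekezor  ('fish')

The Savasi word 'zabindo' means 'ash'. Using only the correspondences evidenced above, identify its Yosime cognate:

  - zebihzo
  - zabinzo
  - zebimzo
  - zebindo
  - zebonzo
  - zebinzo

zebinzo

babagep ~ bebegep — Savasi a corresponds to Yosime e after a consonant, before a labial obstruent.
hokosdob ~ hokoszop — Savasi d corresponds to Yosime z after a consonant, before a back vowel.
Applying these to Savasi 'zabindo':
  zabindo → zebindo   (a→e after a consonant, before a labial obstruent)
  zebindo → zebinzo   (d→z after a consonant, before a back vowel)
So the Yosime cognate is 'zebinzo'.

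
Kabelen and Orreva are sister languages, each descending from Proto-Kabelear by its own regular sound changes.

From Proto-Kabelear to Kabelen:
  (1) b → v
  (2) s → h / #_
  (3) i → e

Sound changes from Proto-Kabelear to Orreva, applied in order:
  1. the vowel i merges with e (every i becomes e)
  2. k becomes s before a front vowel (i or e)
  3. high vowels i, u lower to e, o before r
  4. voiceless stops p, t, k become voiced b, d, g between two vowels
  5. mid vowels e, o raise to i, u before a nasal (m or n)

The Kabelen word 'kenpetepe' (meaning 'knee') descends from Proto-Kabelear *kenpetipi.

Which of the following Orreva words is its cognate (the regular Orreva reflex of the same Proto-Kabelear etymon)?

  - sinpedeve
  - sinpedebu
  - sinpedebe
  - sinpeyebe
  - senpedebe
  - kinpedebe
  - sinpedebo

sinpedebe

Orreva: *kenpetipi
  kenpetipi → kenpetepe   [vowel merger]
  kenpetepe → senpetepe   [palatalisation]
  senpetepe (rule 3 does not apply)
  senpetepe → senpedebe   [intervocalic voicing]
  senpedebe → sinpedebe   [pre-nasal raising]
  giving Orreva sinpedebe.
The other candidates each miss or misapply at least one Orreva change.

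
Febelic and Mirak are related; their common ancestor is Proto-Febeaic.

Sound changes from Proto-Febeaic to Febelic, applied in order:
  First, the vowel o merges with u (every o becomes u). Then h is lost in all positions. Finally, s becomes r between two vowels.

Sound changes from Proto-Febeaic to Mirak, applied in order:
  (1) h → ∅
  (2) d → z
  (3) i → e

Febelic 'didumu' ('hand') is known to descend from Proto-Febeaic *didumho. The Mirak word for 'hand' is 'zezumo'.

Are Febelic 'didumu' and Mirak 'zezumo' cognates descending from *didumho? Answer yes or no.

yes

Derive the expected Mirak reflex of *didumho:
Mirak: start from *didumho.
  rule 1 (h-loss): didumho → didumo
  rule 2 (unconditioned shift): didumo → zizumo
  rule 3 (vowel merger): zizumo → zezumo
  ⇒ Mirak zezumo
Mirak 'zezumo' matches the regular reflex exactly, so the pair is cognate.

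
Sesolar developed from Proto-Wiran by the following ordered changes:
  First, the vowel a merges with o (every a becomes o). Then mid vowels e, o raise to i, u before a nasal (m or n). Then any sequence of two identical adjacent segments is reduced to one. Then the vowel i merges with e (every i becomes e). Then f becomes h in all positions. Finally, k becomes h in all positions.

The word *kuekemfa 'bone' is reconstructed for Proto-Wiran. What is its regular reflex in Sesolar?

huehemho

Sesolar: *kuekemfa
  kuekemfa → kuekemfo   [vowel merger]
  kuekemfo → kuekimfo   [pre-nasal raising]
  kuekimfo (rule 3 does not apply)
  kuekimfo → kuekemfo   [vowel merger]
  kuekemfo → kuekemho   [unconditioned shift]
  kuekemho → huehemho   [unconditioned shift]
  giving Sesolar huehemho.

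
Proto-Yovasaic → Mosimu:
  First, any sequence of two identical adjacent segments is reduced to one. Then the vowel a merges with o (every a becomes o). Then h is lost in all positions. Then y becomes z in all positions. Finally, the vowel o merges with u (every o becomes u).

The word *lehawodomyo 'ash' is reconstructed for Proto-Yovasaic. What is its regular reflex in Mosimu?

Mosimu: *lehawodomyo > lehowodomyo > leowodomyo > leowodomzo > leuwudumzu  (by vowel merger, h-loss, unconditioned shift, vowel merger)

leuwudumzu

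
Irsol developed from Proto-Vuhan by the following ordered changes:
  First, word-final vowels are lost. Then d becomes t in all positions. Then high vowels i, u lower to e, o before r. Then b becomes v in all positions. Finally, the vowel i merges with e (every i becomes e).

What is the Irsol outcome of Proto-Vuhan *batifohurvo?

vatefohorv

Irsol: start from *batifohurvo.
  rule 1 (apocope): batifohurvo → batifohurv
  rule 2: no change — batifohurv
  rule 3 (pre-rhotic lowering): batifohurv → batifohorv
  rule 4 (unconditioned shift): batifohorv → vatifohorv
  rule 5 (vowel merger): vatifohorv → vatefohorv
  ⇒ Irsol vatefohorv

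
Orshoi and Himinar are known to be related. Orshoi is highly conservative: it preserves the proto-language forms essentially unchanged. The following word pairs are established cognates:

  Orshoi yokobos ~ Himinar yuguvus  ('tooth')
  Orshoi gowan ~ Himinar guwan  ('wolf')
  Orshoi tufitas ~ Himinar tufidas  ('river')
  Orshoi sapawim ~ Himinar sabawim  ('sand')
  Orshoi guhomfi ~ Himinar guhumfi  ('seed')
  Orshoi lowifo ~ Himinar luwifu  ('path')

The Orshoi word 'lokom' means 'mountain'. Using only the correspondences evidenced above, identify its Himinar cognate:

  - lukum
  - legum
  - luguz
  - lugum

yokobos ~ yuguvus, gowan ~ guwan — Orshoi o corresponds to Himinar u after a consonant, before a consonant other than r, m, n, p, b, f, v.
yokobos ~ yuguvus — Orshoi k corresponds to Himinar g between vowels (before a back vowel).
guhomfi ~ guhumfi — Orshoi o corresponds to Himinar u after a consonant, before a nasal.
Applying these to Orshoi 'lokom':
  lokom → lukom   (o→u after a consonant, before a consonant other than r, m, n, p, b, f, v)
  lukom → lugom   (k→g between vowels (before a back vowel))
  lugom → lugum   (o→u after a consonant, before a nasal)
So the Himinar cognate is 'lugum'.

lugum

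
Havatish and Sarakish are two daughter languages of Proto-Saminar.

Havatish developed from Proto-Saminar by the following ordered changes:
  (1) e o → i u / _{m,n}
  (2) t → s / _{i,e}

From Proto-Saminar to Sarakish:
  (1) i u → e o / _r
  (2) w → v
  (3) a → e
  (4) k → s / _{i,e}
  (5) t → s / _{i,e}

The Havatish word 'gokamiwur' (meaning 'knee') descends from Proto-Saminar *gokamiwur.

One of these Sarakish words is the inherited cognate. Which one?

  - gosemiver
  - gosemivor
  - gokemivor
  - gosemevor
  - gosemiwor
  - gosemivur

Sarakish: *gokamiwur > gokamiwor > gokamivor > gokemivor > gosemivor  (by pre-rhotic lowering, unconditioned shift, vowel merger, palatalisation)
The other candidates each miss or misapply at least one Sarakish change.

gosemivor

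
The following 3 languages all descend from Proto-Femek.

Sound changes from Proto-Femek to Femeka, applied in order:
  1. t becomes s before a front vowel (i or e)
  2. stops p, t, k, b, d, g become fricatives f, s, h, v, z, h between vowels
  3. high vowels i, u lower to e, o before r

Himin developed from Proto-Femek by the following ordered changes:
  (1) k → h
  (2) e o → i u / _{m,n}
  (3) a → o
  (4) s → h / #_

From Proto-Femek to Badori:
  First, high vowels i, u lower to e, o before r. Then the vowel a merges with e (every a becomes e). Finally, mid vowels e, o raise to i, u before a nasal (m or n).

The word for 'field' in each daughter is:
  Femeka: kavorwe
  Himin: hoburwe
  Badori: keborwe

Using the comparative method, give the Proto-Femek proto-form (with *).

*kaburwe

Position 2: Femeka has a, Himin has o, Badori has e. Femeka preserves a here (none of its changes turn any other segment into a), so the proto-segment is *a.
Position 3: Femeka has v, Himin has b, Badori has b. Himin preserves b here (none of its changes turn any other segment into b), so the proto-segment is *b.
Position 4: Femeka has o, Himin has u, Badori has o. Taking the neighbouring segments as reconstructed: Femeka o could go back to *o or *u; Himin u can only go back to *u; Badori o could go back to *o or *u — the one source consistent with every daughter is *u.
Continuing position by position gives *kaburwe; check it forward:
Femeka: *kaburwe
  kaburwe (rule 1 does not apply)
  kaburwe → kavurwe   [intervocalic lenition]
  kavurwe → kavorwe   [pre-rhotic lowering]
  giving Femeka kavorwe.
Himin: *kaburwe
  kaburwe → haburwe   [unconditioned shift]
  haburwe (rule 2 does not apply)
  haburwe → hoburwe   [vowel merger]
  hoburwe (rule 4 does not apply)
  giving Himin hoburwe.
Badori: *kaburwe
  kaburwe → kaborwe   [pre-rhotic lowering]
  kaborwe → keborwe   [vowel merger]
  keborwe (rule 3 does not apply)
  giving Badori keborwe.
Only *kaburwe yields all of Femeka kavorwe, Himin hoburwe, Badori keborwe.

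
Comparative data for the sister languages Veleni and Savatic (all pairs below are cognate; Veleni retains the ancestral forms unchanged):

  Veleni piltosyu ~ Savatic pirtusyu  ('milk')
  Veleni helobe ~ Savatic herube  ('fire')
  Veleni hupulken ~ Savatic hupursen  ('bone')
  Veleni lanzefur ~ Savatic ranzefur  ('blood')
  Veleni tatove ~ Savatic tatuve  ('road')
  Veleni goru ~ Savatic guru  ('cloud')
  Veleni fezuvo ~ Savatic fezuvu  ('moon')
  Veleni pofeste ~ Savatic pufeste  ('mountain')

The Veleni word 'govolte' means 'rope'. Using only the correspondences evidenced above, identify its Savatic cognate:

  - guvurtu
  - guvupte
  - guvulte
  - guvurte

tatove ~ tatuve — Veleni o corresponds to Savatic u after a consonant, before a labial obstruent.
piltosyu ~ pirtusyu — Veleni o corresponds to Savatic u after a consonant, before a consonant other than r, m, n, p, b, f, v.
piltosyu ~ pirtusyu, hupulken ~ hupursen — Veleni l corresponds to Savatic r after a vowel, before a consonant other than r, m, n, p, b, f, v.
Applying these to Veleni 'govolte':
  govolte → guvolte   (o→u after a consonant, before a labial obstruent)
  guvolte → guvulte   (o→u after a consonant, before a consonant other than r, m, n, p, b, f, v)
  guvulte → guvurte   (l→r after a vowel, before a consonant other than r, m, n, p, b, f, v)
So the Savatic cognate is 'guvurte'.

guvurte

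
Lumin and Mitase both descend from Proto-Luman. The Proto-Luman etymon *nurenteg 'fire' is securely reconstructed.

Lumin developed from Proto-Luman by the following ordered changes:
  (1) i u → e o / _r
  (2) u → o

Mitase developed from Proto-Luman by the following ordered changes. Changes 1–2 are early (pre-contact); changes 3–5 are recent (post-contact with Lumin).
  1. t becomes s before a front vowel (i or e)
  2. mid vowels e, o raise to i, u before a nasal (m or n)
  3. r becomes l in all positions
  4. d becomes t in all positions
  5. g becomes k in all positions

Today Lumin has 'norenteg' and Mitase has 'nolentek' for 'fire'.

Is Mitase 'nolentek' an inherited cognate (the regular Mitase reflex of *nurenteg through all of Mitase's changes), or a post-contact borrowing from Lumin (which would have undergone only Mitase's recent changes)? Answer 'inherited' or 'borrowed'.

If inherited, *nurenteg would pass through all of Mitase's changes:
Mitase: start from *nurenteg.
  rule 1 (palatalisation): nurenteg → nurenseg
  rule 2 (pre-nasal raising): nurenseg → nurinseg
  rule 3 (unconditioned shift): nurinseg → nulinseg
  rule 4: no change — nulinseg
  rule 5 (unconditioned shift): nulinseg → nulinsek
  ⇒ Mitase nulinsek
If borrowed from Lumin 'norenteg' after the early changes, it would undergo only the recent ones:
  rule 3 (unconditioned shift): norenteg → nolenteg
  rule 4 (unconditioned shift): no change (nolenteg)
  rule 5 (unconditioned shift): nolenteg → nolentek
  ⇒ as a loan: nolentek
Mitase 'nolentek' matches the loan outcome 'nolentek', not the inherited 'nulinsek' — it skipped the early Mitase changes, so it was borrowed from Lumin.

borrowed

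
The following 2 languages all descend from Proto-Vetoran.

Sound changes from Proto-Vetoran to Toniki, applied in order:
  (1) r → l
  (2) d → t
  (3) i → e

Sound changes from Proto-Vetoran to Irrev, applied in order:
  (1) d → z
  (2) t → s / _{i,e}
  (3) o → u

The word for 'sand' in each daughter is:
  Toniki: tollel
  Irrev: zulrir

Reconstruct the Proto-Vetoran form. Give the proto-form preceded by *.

Position 4: Toniki has l, Irrev has r. Irrev preserves r here (none of its changes turn any other segment into r), so the proto-segment is *r.
Position 6: Toniki has l, Irrev has r. Irrev preserves r here (none of its changes turn any other segment into r), so the proto-segment is *r.
Continuing position by position gives *dolrir; check it forward:
Toniki: *dolrir > dollil > tollil > tollel  (by unconditioned shift, unconditioned shift, vowel merger)
Irrev: start from *dolrir.
  rule 1 (unconditioned shift): dolrir → zolrir
  rule 2: no change — zolrir
  rule 3 (vowel merger): zolrir → zulrir
  ⇒ Irrev zulrir
No other proto-form is consistent with every reflex, so the reconstruction is *dolrir.

*dolrir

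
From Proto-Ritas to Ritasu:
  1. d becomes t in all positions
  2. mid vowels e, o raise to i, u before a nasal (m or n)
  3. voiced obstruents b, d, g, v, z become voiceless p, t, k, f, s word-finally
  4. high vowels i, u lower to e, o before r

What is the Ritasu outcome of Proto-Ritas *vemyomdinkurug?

vimyumtinkoruk

Ritasu: *vemyomdinkurug > vemyomtinkurug > vimyumtinkurug > vimyumtinkuruk > vimyumtinkoruk  (by unconditioned shift, pre-nasal raising, final devoicing, pre-rhotic lowering)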